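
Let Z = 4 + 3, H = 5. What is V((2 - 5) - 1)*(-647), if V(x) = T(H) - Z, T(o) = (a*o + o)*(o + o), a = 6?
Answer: -221921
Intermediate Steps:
T(o) = 14*o**2 (T(o) = (6*o + o)*(o + o) = (7*o)*(2*o) = 14*o**2)
Z = 7
V(x) = 343 (V(x) = 14*5**2 - 1*7 = 14*25 - 7 = 350 - 7 = 343)
V((2 - 5) - 1)*(-647) = 343*(-647) = -221921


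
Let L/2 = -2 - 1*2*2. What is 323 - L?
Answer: 335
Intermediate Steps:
L = -12 (L = 2*(-2 - 1*2*2) = 2*(-2 - 2*2) = 2*(-2 - 4) = 2*(-6) = -12)
323 - L = 323 - 1*(-12) = 323 + 12 = 335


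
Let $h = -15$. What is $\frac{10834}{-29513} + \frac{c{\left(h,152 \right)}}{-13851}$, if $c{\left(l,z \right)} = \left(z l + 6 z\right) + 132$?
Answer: $- \frac{37861222}{136261521} \approx -0.27786$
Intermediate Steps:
$c{\left(l,z \right)} = 132 + 6 z + l z$ ($c{\left(l,z \right)} = \left(l z + 6 z\right) + 132 = \left(6 z + l z\right) + 132 = 132 + 6 z + l z$)
$\frac{10834}{-29513} + \frac{c{\left(h,152 \right)}}{-13851} = \frac{10834}{-29513} + \frac{132 + 6 \cdot 152 - 2280}{-13851} = 10834 \left(- \frac{1}{29513}\right) + \left(132 + 912 - 2280\right) \left(- \frac{1}{13851}\right) = - \frac{10834}{29513} - - \frac{412}{4617} = - \frac{10834}{29513} + \frac{412}{4617} = - \frac{37861222}{136261521}$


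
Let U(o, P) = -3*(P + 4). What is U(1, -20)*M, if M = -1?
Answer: -48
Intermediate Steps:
U(o, P) = -12 - 3*P (U(o, P) = -3*(4 + P) = -12 - 3*P)
U(1, -20)*M = (-12 - 3*(-20))*(-1) = (-12 + 60)*(-1) = 48*(-1) = -48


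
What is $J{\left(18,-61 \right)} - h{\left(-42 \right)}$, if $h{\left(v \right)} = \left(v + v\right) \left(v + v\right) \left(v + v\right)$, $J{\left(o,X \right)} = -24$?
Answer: $592680$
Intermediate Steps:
$h{\left(v \right)} = 8 v^{3}$ ($h{\left(v \right)} = 2 v 2 v 2 v = 4 v^{2} \cdot 2 v = 8 v^{3}$)
$J{\left(18,-61 \right)} - h{\left(-42 \right)} = -24 - 8 \left(-42\right)^{3} = -24 - 8 \left(-74088\right) = -24 - -592704 = -24 + 592704 = 592680$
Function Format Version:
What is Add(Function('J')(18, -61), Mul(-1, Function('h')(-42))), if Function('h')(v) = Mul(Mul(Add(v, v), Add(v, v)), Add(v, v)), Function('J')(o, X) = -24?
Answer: 592680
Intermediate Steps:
Function('h')(v) = Mul(8, Pow(v, 3)) (Function('h')(v) = Mul(Mul(Mul(2, v), Mul(2, v)), Mul(2, v)) = Mul(Mul(4, Pow(v, 2)), Mul(2, v)) = Mul(8, Pow(v, 3)))
Add(Function('J')(18, -61), Mul(-1, Function('h')(-42))) = Add(-24, Mul(-1, Mul(8, Pow(-42, 3)))) = Add(-24, Mul(-1, Mul(8, -74088))) = Add(-24, Mul(-1, -592704)) = Add(-24, 592704) = 592680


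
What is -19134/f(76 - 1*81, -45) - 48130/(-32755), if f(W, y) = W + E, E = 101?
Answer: -20737123/104816 ≈ -197.84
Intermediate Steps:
f(W, y) = 101 + W (f(W, y) = W + 101 = 101 + W)
-19134/f(76 - 1*81, -45) - 48130/(-32755) = -19134/(101 + (76 - 1*81)) - 48130/(-32755) = -19134/(101 + (76 - 81)) - 48130*(-1/32755) = -19134/(101 - 5) + 9626/6551 = -19134/96 + 9626/6551 = -19134*1/96 + 9626/6551 = -3189/16 + 9626/6551 = -20737123/104816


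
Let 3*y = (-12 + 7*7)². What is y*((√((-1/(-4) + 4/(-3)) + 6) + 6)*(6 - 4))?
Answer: 5476 + 1369*√177/9 ≈ 7499.7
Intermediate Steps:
y = 1369/3 (y = (-12 + 7*7)²/3 = (-12 + 49)²/3 = (⅓)*37² = (⅓)*1369 = 1369/3 ≈ 456.33)
y*((√((-1/(-4) + 4/(-3)) + 6) + 6)*(6 - 4)) = 1369*((√((-1/(-4) + 4/(-3)) + 6) + 6)*(6 - 4))/3 = 1369*((√((-1*(-¼) + 4*(-⅓)) + 6) + 6)*2)/3 = 1369*((√((¼ - 4/3) + 6) + 6)*2)/3 = 1369*((√(-13/12 + 6) + 6)*2)/3 = 1369*((√(59/12) + 6)*2)/3 = 1369*((√177/6 + 6)*2)/3 = 1369*((6 + √177/6)*2)/3 = 1369*(12 + √177/3)/3 = 5476 + 1369*√177/9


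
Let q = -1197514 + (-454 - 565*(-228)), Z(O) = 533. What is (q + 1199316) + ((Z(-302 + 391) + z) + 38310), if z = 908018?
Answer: 1077029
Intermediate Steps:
q = -1069148 (q = -1197514 + (-454 + 128820) = -1197514 + 128366 = -1069148)
(q + 1199316) + ((Z(-302 + 391) + z) + 38310) = (-1069148 + 1199316) + ((533 + 908018) + 38310) = 130168 + (908551 + 38310) = 130168 + 946861 = 1077029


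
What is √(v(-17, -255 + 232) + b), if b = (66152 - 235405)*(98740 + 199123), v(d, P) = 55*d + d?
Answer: I*√50414207291 ≈ 2.2453e+5*I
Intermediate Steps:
v(d, P) = 56*d
b = -50414206339 (b = -169253*297863 = -50414206339)
√(v(-17, -255 + 232) + b) = √(56*(-17) - 50414206339) = √(-952 - 50414206339) = √(-50414207291) = I*√50414207291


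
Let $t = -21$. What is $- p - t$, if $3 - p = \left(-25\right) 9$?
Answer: $-207$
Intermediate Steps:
$p = 228$ ($p = 3 - \left(-25\right) 9 = 3 - -225 = 3 + 225 = 228$)
$- p - t = \left(-1\right) 228 - -21 = -228 + 21 = -207$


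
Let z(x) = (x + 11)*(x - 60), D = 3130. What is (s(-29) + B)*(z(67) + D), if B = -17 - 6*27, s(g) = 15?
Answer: -602864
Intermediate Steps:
B = -179 (B = -17 - 162 = -179)
z(x) = (-60 + x)*(11 + x) (z(x) = (11 + x)*(-60 + x) = (-60 + x)*(11 + x))
(s(-29) + B)*(z(67) + D) = (15 - 179)*((-660 + 67**2 - 49*67) + 3130) = -164*((-660 + 4489 - 3283) + 3130) = -164*(546 + 3130) = -164*3676 = -602864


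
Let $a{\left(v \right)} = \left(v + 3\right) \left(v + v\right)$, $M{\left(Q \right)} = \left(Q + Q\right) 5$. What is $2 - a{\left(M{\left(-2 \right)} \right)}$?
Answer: $-678$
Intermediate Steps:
$M{\left(Q \right)} = 10 Q$ ($M{\left(Q \right)} = 2 Q 5 = 10 Q$)
$a{\left(v \right)} = 2 v \left(3 + v\right)$ ($a{\left(v \right)} = \left(3 + v\right) 2 v = 2 v \left(3 + v\right)$)
$2 - a{\left(M{\left(-2 \right)} \right)} = 2 - 2 \cdot 10 \left(-2\right) \left(3 + 10 \left(-2\right)\right) = 2 - 2 \left(-20\right) \left(3 - 20\right) = 2 - 2 \left(-20\right) \left(-17\right) = 2 - 680 = -678$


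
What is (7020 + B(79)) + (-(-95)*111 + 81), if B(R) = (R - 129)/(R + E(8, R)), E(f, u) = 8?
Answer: 1535152/87 ≈ 17645.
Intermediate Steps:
B(R) = (-129 + R)/(8 + R) (B(R) = (R - 129)/(R + 8) = (-129 + R)/(8 + R))
(7020 + B(79)) + (-(-95)*111 + 81) = (7020 + (-129 + 79)/(8 + 79)) + (-(-95)*111 + 81) = (7020 - 50/87) + (-95*(-111) + 81) = (7020 + (1/87)*(-50)) + (10545 + 81) = (7020 - 50/87) + 10626 = 610690/87 + 10626 = 1535152/87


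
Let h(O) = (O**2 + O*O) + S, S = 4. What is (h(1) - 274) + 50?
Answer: -218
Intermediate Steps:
h(O) = 4 + 2*O**2 (h(O) = (O**2 + O*O) + 4 = (O**2 + O**2) + 4 = 2*O**2 + 4 = 4 + 2*O**2)
(h(1) - 274) + 50 = ((4 + 2*1**2) - 274) + 50 = ((4 + 2*1) - 274) + 50 = ((4 + 2) - 274) + 50 = (6 - 274) + 50 = -268 + 50 = -218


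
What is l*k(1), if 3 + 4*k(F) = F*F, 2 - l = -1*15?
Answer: -17/2 ≈ -8.5000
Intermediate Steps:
l = 17 (l = 2 - (-1)*15 = 2 - 1*(-15) = 2 + 15 = 17)
k(F) = -3/4 + F**2/4 (k(F) = -3/4 + (F*F)/4 = -3/4 + F**2/4)
l*k(1) = 17*(-3/4 + (1/4)*1**2) = 17*(-3/4 + (1/4)*1) = 17*(-3/4 + 1/4) = 17*(-1/2) = -17/2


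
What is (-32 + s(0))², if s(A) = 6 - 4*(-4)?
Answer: 100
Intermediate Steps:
s(A) = 22 (s(A) = 6 + 16 = 22)
(-32 + s(0))² = (-32 + 22)² = (-10)² = 100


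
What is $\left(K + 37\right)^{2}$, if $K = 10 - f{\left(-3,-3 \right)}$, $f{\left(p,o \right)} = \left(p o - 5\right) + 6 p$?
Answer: $3721$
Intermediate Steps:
$f{\left(p,o \right)} = -5 + 6 p + o p$ ($f{\left(p,o \right)} = \left(o p - 5\right) + 6 p = \left(-5 + o p\right) + 6 p = -5 + 6 p + o p$)
$K = 24$ ($K = 10 - \left(-5 + 6 \left(-3\right) - -9\right) = 10 - \left(-5 - 18 + 9\right) = 10 - -14 = 10 + 14 = 24$)
$\left(K + 37\right)^{2} = \left(24 + 37\right)^{2} = 61^{2} = 3721$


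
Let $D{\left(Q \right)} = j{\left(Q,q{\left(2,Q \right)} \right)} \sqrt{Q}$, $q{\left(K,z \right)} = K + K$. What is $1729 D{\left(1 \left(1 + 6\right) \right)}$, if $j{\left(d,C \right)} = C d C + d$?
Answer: $205751 \sqrt{7} \approx 5.4437 \cdot 10^{5}$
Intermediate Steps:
$q{\left(K,z \right)} = 2 K$
$j{\left(d,C \right)} = d + d C^{2}$ ($j{\left(d,C \right)} = d C^{2} + d = d + d C^{2}$)
$D{\left(Q \right)} = 17 Q^{\frac{3}{2}}$ ($D{\left(Q \right)} = Q \left(1 + \left(2 \cdot 2\right)^{2}\right) \sqrt{Q} = Q \left(1 + 4^{2}\right) \sqrt{Q} = Q \left(1 + 16\right) \sqrt{Q} = Q 17 \sqrt{Q} = 17 Q \sqrt{Q} = 17 Q^{\frac{3}{2}}$)
$1729 D{\left(1 \left(1 + 6\right) \right)} = 1729 \cdot 17 \left(1 \left(1 + 6\right)\right)^{\frac{3}{2}} = 1729 \cdot 17 \left(1 \cdot 7\right)^{\frac{3}{2}} = 1729 \cdot 17 \cdot 7^{\frac{3}{2}} = 1729 \cdot 17 \cdot 7 \sqrt{7} = 1729 \cdot 119 \sqrt{7} = 205751 \sqrt{7}$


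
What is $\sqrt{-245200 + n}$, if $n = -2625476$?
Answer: $6 i \sqrt{79741} \approx 1694.3 i$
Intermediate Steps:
$\sqrt{-245200 + n} = \sqrt{-245200 - 2625476} = \sqrt{-2870676} = 6 i \sqrt{79741}$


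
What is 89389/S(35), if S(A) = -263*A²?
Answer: -89389/322175 ≈ -0.27745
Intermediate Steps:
89389/S(35) = 89389/((-263*35²)) = 89389/((-263*1225)) = 89389/(-322175) = 89389*(-1/322175) = -89389/322175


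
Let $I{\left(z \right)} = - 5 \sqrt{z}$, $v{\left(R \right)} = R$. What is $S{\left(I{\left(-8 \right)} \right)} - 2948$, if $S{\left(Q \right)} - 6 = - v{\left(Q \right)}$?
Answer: $-2942 + 10 i \sqrt{2} \approx -2942.0 + 14.142 i$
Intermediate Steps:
$S{\left(Q \right)} = 6 - Q$
$S{\left(I{\left(-8 \right)} \right)} - 2948 = \left(6 - - 5 \sqrt{-8}\right) - 2948 = \left(6 - - 5 \cdot 2 i \sqrt{2}\right) - 2948 = \left(6 - - 10 i \sqrt{2}\right) - 2948 = \left(6 + 10 i \sqrt{2}\right) - 2948 = -2942 + 10 i \sqrt{2}$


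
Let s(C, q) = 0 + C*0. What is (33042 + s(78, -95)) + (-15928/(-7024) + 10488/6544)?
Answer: 5933419066/179551 ≈ 33046.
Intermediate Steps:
s(C, q) = 0 (s(C, q) = 0 + 0 = 0)
(33042 + s(78, -95)) + (-15928/(-7024) + 10488/6544) = (33042 + 0) + (-15928/(-7024) + 10488/6544) = 33042 + (-15928*(-1/7024) + 10488*(1/6544)) = 33042 + (1991/878 + 1311/818) = 33042 + 694924/179551 = 5933419066/179551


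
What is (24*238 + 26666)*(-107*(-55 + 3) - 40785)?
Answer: -1140385538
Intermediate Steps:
(24*238 + 26666)*(-107*(-55 + 3) - 40785) = (5712 + 26666)*(-107*(-52) - 40785) = 32378*(5564 - 40785) = 32378*(-35221) = -1140385538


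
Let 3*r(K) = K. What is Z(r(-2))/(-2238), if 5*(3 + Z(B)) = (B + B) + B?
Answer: 17/11190 ≈ 0.0015192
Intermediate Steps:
r(K) = K/3
Z(B) = -3 + 3*B/5 (Z(B) = -3 + ((B + B) + B)/5 = -3 + (2*B + B)/5 = -3 + (3*B)/5 = -3 + 3*B/5)
Z(r(-2))/(-2238) = (-3 + 3*((1/3)*(-2))/5)/(-2238) = (-3 + (3/5)*(-2/3))*(-1/2238) = (-3 - 2/5)*(-1/2238) = -17/5*(-1/2238) = 17/11190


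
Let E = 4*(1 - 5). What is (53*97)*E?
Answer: -82256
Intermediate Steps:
E = -16 (E = 4*(-4) = -16)
(53*97)*E = (53*97)*(-16) = 5141*(-16) = -82256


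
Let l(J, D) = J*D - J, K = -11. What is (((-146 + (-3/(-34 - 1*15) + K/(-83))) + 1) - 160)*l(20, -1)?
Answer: 49585880/4067 ≈ 12192.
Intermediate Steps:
l(J, D) = -J + D*J (l(J, D) = D*J - J = -J + D*J)
(((-146 + (-3/(-34 - 1*15) + K/(-83))) + 1) - 160)*l(20, -1) = (((-146 + (-3/(-34 - 1*15) - 11/(-83))) + 1) - 160)*(20*(-1 - 1)) = (((-146 + (-3/(-34 - 15) - 11*(-1/83))) + 1) - 160)*(20*(-2)) = (((-146 + (-3/(-49) + 11/83)) + 1) - 160)*(-40) = (((-146 + (-3*(-1/49) + 11/83)) + 1) - 160)*(-40) = (((-146 + (3/49 + 11/83)) + 1) - 160)*(-40) = (((-146 + 788/4067) + 1) - 160)*(-40) = ((-592994/4067 + 1) - 160)*(-40) = (-588927/4067 - 160)*(-40) = -1239647/4067*(-40) = 49585880/4067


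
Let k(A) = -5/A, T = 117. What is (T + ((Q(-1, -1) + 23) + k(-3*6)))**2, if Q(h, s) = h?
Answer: 6285049/324 ≈ 19398.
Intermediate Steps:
(T + ((Q(-1, -1) + 23) + k(-3*6)))**2 = (117 + ((-1 + 23) - 5/((-3*6))))**2 = (117 + (22 - 5/(-18)))**2 = (117 + (22 - 5*(-1/18)))**2 = (117 + (22 + 5/18))**2 = (117 + 401/18)**2 = (2507/18)**2 = 6285049/324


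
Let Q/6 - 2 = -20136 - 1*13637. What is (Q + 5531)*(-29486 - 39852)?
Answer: 13666173110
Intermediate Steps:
Q = -202626 (Q = 12 + 6*(-20136 - 1*13637) = 12 + 6*(-20136 - 13637) = 12 + 6*(-33773) = 12 - 202638 = -202626)
(Q + 5531)*(-29486 - 39852) = (-202626 + 5531)*(-29486 - 39852) = -197095*(-69338) = 13666173110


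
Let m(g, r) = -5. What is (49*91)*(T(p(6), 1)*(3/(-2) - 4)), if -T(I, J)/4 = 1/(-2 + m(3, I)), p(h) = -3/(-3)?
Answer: -14014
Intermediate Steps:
p(h) = 1 (p(h) = -3*(-⅓) = 1)
T(I, J) = 4/7 (T(I, J) = -4/(-2 - 5) = -4/(-7) = -4*(-⅐) = 4/7)
(49*91)*(T(p(6), 1)*(3/(-2) - 4)) = (49*91)*(4*(3/(-2) - 4)/7) = 4459*(4*(3*(-½) - 4)/7) = 4459*(4*(-3/2 - 4)/7) = 4459*((4/7)*(-11/2)) = 4459*(-22/7) = -14014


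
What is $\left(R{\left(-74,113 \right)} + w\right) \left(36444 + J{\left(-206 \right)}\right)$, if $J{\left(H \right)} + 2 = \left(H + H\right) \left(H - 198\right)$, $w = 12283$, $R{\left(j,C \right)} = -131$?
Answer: $2465519280$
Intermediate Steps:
$J{\left(H \right)} = -2 + 2 H \left(-198 + H\right)$ ($J{\left(H \right)} = -2 + \left(H + H\right) \left(H - 198\right) = -2 + 2 H \left(-198 + H\right)$)
$\left(R{\left(-74,113 \right)} + w\right) \left(36444 + J{\left(-206 \right)}\right) = \left(-131 + 12283\right) \left(36444 - \left(-81574 - 84872\right)\right) = 12152 \left(36444 + \left(-2 + 81576 + 2 \cdot 42436\right)\right) = 12152 \left(36444 + \left(-2 + 81576 + 84872\right)\right) = 12152 \left(36444 + 166446\right) = 12152 \cdot 202890 = 2465519280$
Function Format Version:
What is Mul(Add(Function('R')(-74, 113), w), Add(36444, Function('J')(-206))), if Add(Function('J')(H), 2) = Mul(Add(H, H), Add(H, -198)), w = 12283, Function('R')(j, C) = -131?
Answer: 2465519280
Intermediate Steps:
Function('J')(H) = Add(-2, Mul(2, H, Add(-198, H))) (Function('J')(H) = Add(-2, Mul(Add(H, H), Add(H, -198))) = Add(-2, Mul(Mul(2, H), Add(-198, H))) = Add(-2, Mul(2, H, Add(-198, H))))
Mul(Add(Function('R')(-74, 113), w), Add(36444, Function('J')(-206))) = Mul(Add(-131, 12283), Add(36444, Add(-2, Mul(-396, -206), Mul(2, Pow(-206, 2))))) = Mul(12152, Add(36444, Add(-2, 81576, Mul(2, 42436)))) = Mul(12152, Add(36444, Add(-2, 81576, 84872))) = Mul(12152, Add(36444, 166446)) = Mul(12152, 202890) = 2465519280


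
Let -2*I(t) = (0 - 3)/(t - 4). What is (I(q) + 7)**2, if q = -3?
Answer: 9025/196 ≈ 46.046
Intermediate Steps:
I(t) = 3/(2*(-4 + t)) (I(t) = -(0 - 3)/(2*(t - 4)) = -(-3)/(2*(-4 + t)) = 3/(2*(-4 + t)))
(I(q) + 7)**2 = (3/(2*(-4 - 3)) + 7)**2 = ((3/2)/(-7) + 7)**2 = ((3/2)*(-1/7) + 7)**2 = (-3/14 + 7)**2 = (95/14)**2 = 9025/196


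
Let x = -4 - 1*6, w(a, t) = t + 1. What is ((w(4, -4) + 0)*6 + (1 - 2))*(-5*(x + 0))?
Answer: -950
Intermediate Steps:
w(a, t) = 1 + t
x = -10 (x = -4 - 6 = -10)
((w(4, -4) + 0)*6 + (1 - 2))*(-5*(x + 0)) = (((1 - 4) + 0)*6 + (1 - 2))*(-5*(-10 + 0)) = ((-3 + 0)*6 - 1)*(-5*(-10)) = (-3*6 - 1)*50 = (-18 - 1)*50 = -19*50 = -950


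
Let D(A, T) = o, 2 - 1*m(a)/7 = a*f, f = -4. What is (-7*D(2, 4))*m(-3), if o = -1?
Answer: -490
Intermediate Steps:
m(a) = 14 + 28*a (m(a) = 14 - 7*a*(-4) = 14 - (-28)*a = 14 + 28*a)
D(A, T) = -1
(-7*D(2, 4))*m(-3) = (-7*(-1))*(14 + 28*(-3)) = 7*(14 - 84) = 7*(-70) = -490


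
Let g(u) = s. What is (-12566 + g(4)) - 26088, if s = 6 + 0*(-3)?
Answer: -38648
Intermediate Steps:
s = 6 (s = 6 + 0 = 6)
g(u) = 6
(-12566 + g(4)) - 26088 = (-12566 + 6) - 26088 = -12560 - 26088 = -38648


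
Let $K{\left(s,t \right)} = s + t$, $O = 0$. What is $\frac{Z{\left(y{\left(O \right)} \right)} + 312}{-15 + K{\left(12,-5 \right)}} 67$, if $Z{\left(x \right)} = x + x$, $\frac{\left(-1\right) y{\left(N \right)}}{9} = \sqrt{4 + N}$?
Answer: $- \frac{4623}{2} \approx -2311.5$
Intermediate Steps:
$y{\left(N \right)} = - 9 \sqrt{4 + N}$
$Z{\left(x \right)} = 2 x$
$\frac{Z{\left(y{\left(O \right)} \right)} + 312}{-15 + K{\left(12,-5 \right)}} 67 = \frac{2 \left(- 9 \sqrt{4 + 0}\right) + 312}{-15 + \left(12 - 5\right)} 67 = \frac{2 \left(- 9 \sqrt{4}\right) + 312}{-15 + 7} \cdot 67 = \frac{2 \left(\left(-9\right) 2\right) + 312}{-8} \cdot 67 = \left(2 \left(-18\right) + 312\right) \left(- \frac{1}{8}\right) 67 = \left(-36 + 312\right) \left(- \frac{1}{8}\right) 67 = 276 \left(- \frac{1}{8}\right) 67 = \left(- \frac{69}{2}\right) 67 = - \frac{4623}{2}$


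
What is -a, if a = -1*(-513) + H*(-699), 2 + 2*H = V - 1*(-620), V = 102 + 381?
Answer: 768573/2 ≈ 3.8429e+5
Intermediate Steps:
V = 483
H = 1101/2 (H = -1 + (483 - 1*(-620))/2 = -1 + (483 + 620)/2 = -1 + (½)*1103 = -1 + 1103/2 = 1101/2 ≈ 550.50)
a = -768573/2 (a = -1*(-513) + (1101/2)*(-699) = 513 - 769599/2 = -768573/2 ≈ -3.8429e+5)
-a = -1*(-768573/2) = 768573/2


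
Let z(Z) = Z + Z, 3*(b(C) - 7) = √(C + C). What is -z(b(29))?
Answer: -14 - 2*√58/3 ≈ -19.077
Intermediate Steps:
b(C) = 7 + √2*√C/3 (b(C) = 7 + √(C + C)/3 = 7 + √(2*C)/3 = 7 + (√2*√C)/3 = 7 + √2*√C/3)
z(Z) = 2*Z
-z(b(29)) = -2*(7 + √2*√29/3) = -2*(7 + √58/3) = -(14 + 2*√58/3) = -14 - 2*√58/3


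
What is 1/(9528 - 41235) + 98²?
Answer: 304514027/31707 ≈ 9604.0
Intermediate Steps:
1/(9528 - 41235) + 98² = 1/(-31707) + 9604 = -1/31707 + 9604 = 304514027/31707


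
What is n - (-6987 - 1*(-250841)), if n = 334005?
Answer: 90151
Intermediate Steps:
n - (-6987 - 1*(-250841)) = 334005 - (-6987 - 1*(-250841)) = 334005 - (-6987 + 250841) = 334005 - 1*243854 = 334005 - 243854 = 90151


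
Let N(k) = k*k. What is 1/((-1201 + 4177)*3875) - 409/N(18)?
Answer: -393048973/311364000 ≈ -1.2623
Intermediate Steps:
N(k) = k**2
1/((-1201 + 4177)*3875) - 409/N(18) = 1/((-1201 + 4177)*3875) - 409/(18**2) = (1/3875)/2976 - 409/324 = (1/2976)*(1/3875) - 409*1/324 = 1/11532000 - 409/324 = -393048973/311364000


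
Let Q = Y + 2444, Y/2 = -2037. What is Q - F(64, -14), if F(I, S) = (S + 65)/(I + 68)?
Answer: -71737/44 ≈ -1630.4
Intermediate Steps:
Y = -4074 (Y = 2*(-2037) = -4074)
F(I, S) = (65 + S)/(68 + I)
Q = -1630 (Q = -4074 + 2444 = -1630)
Q - F(64, -14) = -1630 - (65 - 14)/(68 + 64) = -1630 - 51/132 = -1630 - 1*17/44 = -1630 - 17/44 = -71737/44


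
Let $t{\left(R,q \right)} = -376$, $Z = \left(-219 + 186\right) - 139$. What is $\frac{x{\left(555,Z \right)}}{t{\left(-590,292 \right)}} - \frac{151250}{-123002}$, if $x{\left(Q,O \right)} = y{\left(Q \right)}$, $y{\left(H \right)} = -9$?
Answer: $\frac{2635319}{2102216} \approx 1.2536$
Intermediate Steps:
$Z = -172$ ($Z = -33 - 139 = -172$)
$x{\left(Q,O \right)} = -9$
$\frac{x{\left(555,Z \right)}}{t{\left(-590,292 \right)}} - \frac{151250}{-123002} = - \frac{9}{-376} - \frac{151250}{-123002} = \left(-9\right) \left(- \frac{1}{376}\right) - - \frac{6875}{5591} = \frac{9}{376} + \frac{6875}{5591} = \frac{2635319}{2102216}$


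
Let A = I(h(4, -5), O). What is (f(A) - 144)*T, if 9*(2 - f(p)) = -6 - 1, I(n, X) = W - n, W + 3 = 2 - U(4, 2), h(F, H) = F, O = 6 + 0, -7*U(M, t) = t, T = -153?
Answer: 21607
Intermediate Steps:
U(M, t) = -t/7
O = 6
W = -5/7 (W = -3 + (2 - (-1)*2/7) = -3 + (2 - 1*(-2/7)) = -3 + (2 + 2/7) = -3 + 16/7 = -5/7 ≈ -0.71429)
I(n, X) = -5/7 - n
A = -33/7 (A = -5/7 - 1*4 = -5/7 - 4 = -33/7 ≈ -4.7143)
f(p) = 25/9 (f(p) = 2 - (-6 - 1)/9 = 2 - ⅑*(-7) = 2 + 7/9 = 25/9)
(f(A) - 144)*T = (25/9 - 144)*(-153) = -1271/9*(-153) = 21607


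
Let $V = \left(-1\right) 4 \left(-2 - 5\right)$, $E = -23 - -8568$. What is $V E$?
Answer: $239260$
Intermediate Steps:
$E = 8545$ ($E = -23 + 8568 = 8545$)
$V = 28$ ($V = \left(-4\right) \left(-7\right) = 28$)
$V E = 28 \cdot 8545 = 239260$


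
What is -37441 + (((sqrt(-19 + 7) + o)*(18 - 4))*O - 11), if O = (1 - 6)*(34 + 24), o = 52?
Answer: -248572 - 8120*I*sqrt(3) ≈ -2.4857e+5 - 14064.0*I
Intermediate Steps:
O = -290 (O = -5*58 = -290)
-37441 + (((sqrt(-19 + 7) + o)*(18 - 4))*O - 11) = -37441 + (((sqrt(-19 + 7) + 52)*(18 - 4))*(-290) - 11) = -37441 + (((sqrt(-12) + 52)*14)*(-290) - 11) = -37441 + (((2*I*sqrt(3) + 52)*14)*(-290) - 11) = -37441 + (((52 + 2*I*sqrt(3))*14)*(-290) - 11) = -37441 + ((728 + 28*I*sqrt(3))*(-290) - 11) = -37441 + ((-211120 - 8120*I*sqrt(3)) - 11) = -37441 + (-211131 - 8120*I*sqrt(3)) = -248572 - 8120*I*sqrt(3)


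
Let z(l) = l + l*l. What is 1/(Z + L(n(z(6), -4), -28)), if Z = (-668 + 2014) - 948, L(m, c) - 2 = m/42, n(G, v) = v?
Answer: 21/8398 ≈ 0.0025006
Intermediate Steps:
z(l) = l + l²
L(m, c) = 2 + m/42
Z = 398 (Z = 1346 - 948 = 398)
1/(Z + L(n(z(6), -4), -28)) = 1/(398 + (2 + (1/42)*(-4))) = 1/(398 + (2 - 2/21)) = 1/(398 + 40/21) = 1/(8398/21) = 21/8398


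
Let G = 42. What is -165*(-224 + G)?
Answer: 30030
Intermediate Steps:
-165*(-224 + G) = -165*(-224 + 42) = -165*(-182) = 30030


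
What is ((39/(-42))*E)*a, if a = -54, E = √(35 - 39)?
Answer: 702*I/7 ≈ 100.29*I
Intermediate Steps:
E = 2*I (E = √(-4) = 2*I ≈ 2.0*I)
((39/(-42))*E)*a = ((39/(-42))*(2*I))*(-54) = ((39*(-1/42))*(2*I))*(-54) = -13*I/7*(-54) = 702*I/7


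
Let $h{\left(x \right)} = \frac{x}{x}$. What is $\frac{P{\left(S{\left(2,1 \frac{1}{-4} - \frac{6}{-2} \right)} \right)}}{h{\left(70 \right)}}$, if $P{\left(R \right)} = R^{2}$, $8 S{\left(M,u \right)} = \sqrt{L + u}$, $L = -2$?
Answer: $\frac{3}{256} \approx 0.011719$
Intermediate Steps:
$S{\left(M,u \right)} = \frac{\sqrt{-2 + u}}{8}$
$h{\left(x \right)} = 1$
$\frac{P{\left(S{\left(2,1 \frac{1}{-4} - \frac{6}{-2} \right)} \right)}}{h{\left(70 \right)}} = \frac{\left(\frac{\sqrt{-2 + \left(1 \frac{1}{-4} - \frac{6}{-2}\right)}}{8}\right)^{2}}{1} = \left(\frac{\sqrt{-2 + \left(1 \left(- \frac{1}{4}\right) - -3\right)}}{8}\right)^{2} \cdot 1 = \left(\frac{\sqrt{-2 + \left(- \frac{1}{4} + 3\right)}}{8}\right)^{2} \cdot 1 = \left(\frac{\sqrt{-2 + \frac{11}{4}}}{8}\right)^{2} \cdot 1 = \left(\frac{\sqrt{\frac{3}{4}}}{8}\right)^{2} \cdot 1 = \left(\frac{\frac{1}{2} \sqrt{3}}{8}\right)^{2} \cdot 1 = \left(\frac{\sqrt{3}}{16}\right)^{2} \cdot 1 = \frac{3}{256} \cdot 1 = \frac{3}{256}$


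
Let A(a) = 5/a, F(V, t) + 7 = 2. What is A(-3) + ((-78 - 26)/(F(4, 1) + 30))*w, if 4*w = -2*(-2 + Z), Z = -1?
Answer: -593/75 ≈ -7.9067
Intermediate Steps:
F(V, t) = -5 (F(V, t) = -7 + 2 = -5)
w = 3/2 (w = (-2*(-2 - 1))/4 = (-2*(-3))/4 = (¼)*6 = 3/2 ≈ 1.5000)
A(-3) + ((-78 - 26)/(F(4, 1) + 30))*w = 5/(-3) + ((-78 - 26)/(-5 + 30))*(3/2) = 5*(-⅓) - 104/25*(3/2) = -5/3 - 104*1/25*(3/2) = -5/3 - 104/25*3/2 = -5/3 - 156/25 = -593/75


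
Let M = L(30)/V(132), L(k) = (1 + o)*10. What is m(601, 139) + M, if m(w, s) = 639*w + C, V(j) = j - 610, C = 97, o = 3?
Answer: 91808484/239 ≈ 3.8414e+5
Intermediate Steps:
L(k) = 40 (L(k) = (1 + 3)*10 = 4*10 = 40)
V(j) = -610 + j
m(w, s) = 97 + 639*w (m(w, s) = 639*w + 97 = 97 + 639*w)
M = -20/239 (M = 40/(-610 + 132) = 40/(-478) = 40*(-1/478) = -20/239 ≈ -0.083682)
m(601, 139) + M = (97 + 639*601) - 20/239 = (97 + 384039) - 20/239 = 384136 - 20/239 = 91808484/239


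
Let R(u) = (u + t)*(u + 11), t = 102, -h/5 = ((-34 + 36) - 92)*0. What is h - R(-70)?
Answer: 1888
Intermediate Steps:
h = 0 (h = -5*((-34 + 36) - 92)*0 = -5*(2 - 92)*0 = -(-450)*0 = -5*0 = 0)
R(u) = (11 + u)*(102 + u) (R(u) = (u + 102)*(u + 11) = (102 + u)*(11 + u) = (11 + u)*(102 + u))
h - R(-70) = 0 - (1122 + (-70)**2 + 113*(-70)) = 0 - (1122 + 4900 - 7910) = 0 - 1*(-1888) = 0 + 1888 = 1888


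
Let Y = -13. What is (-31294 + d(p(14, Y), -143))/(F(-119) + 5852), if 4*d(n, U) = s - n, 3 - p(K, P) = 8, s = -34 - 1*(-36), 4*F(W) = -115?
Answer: -125169/23293 ≈ -5.3737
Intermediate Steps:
F(W) = -115/4 (F(W) = (1/4)*(-115) = -115/4)
s = 2 (s = -34 + 36 = 2)
p(K, P) = -5 (p(K, P) = 3 - 1*8 = 3 - 8 = -5)
d(n, U) = 1/2 - n/4 (d(n, U) = (2 - n)/4 = 1/2 - n/4)
(-31294 + d(p(14, Y), -143))/(F(-119) + 5852) = (-31294 + (1/2 - 1/4*(-5)))/(-115/4 + 5852) = (-31294 + (1/2 + 5/4))/(23293/4) = (-31294 + 7/4)*(4/23293) = -125169/4*4/23293 = -125169/23293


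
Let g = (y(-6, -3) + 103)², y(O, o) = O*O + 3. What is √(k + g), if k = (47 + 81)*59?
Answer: 26*√41 ≈ 166.48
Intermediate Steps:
y(O, o) = 3 + O² (y(O, o) = O² + 3 = 3 + O²)
g = 20164 (g = ((3 + (-6)²) + 103)² = ((3 + 36) + 103)² = (39 + 103)² = 142² = 20164)
k = 7552 (k = 128*59 = 7552)
√(k + g) = √(7552 + 20164) = √27716 = 26*√41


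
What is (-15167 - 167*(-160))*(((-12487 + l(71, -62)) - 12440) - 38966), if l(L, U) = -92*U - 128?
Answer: -673736301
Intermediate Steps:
l(L, U) = -128 - 92*U
(-15167 - 167*(-160))*(((-12487 + l(71, -62)) - 12440) - 38966) = (-15167 - 167*(-160))*(((-12487 + (-128 - 92*(-62))) - 12440) - 38966) = (-15167 + 26720)*(((-12487 + (-128 + 5704)) - 12440) - 38966) = 11553*(((-12487 + 5576) - 12440) - 38966) = 11553*((-6911 - 12440) - 38966) = 11553*(-19351 - 38966) = 11553*(-58317) = -673736301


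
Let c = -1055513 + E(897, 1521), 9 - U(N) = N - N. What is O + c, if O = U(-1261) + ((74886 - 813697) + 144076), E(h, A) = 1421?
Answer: -1648818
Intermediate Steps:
U(N) = 9 (U(N) = 9 - (N - N) = 9 - 1*0 = 9 + 0 = 9)
c = -1054092 (c = -1055513 + 1421 = -1054092)
O = -594726 (O = 9 + ((74886 - 813697) + 144076) = 9 + (-738811 + 144076) = 9 - 594735 = -594726)
O + c = -594726 - 1054092 = -1648818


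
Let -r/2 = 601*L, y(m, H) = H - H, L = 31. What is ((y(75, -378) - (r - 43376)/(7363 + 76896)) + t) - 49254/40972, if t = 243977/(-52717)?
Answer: -63348622461989/12999484081094 ≈ -4.8732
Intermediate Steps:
y(m, H) = 0
r = -37262 (r = -1202*31 = -2*18631 = -37262)
t = -243977/52717 (t = 243977*(-1/52717) = -243977/52717 ≈ -4.6281)
((y(75, -378) - (r - 43376)/(7363 + 76896)) + t) - 49254/40972 = ((0 - (-37262 - 43376)/(7363 + 76896)) - 243977/52717) - 49254/40972 = ((0 - (-80638)/84259) - 243977/52717) - 49254*1/40972 = ((0 - (-80638)/84259) - 243977/52717) - 24627/20486 = ((0 - 1*(-80638/84259)) - 243977/52717) - 24627/20486 = ((0 + 80638/84259) - 243977/52717) - 24627/20486 = (80638/84259 - 243977/52717) - 24627/20486 = -2329466371/634554529 - 24627/20486 = -63348622461989/12999484081094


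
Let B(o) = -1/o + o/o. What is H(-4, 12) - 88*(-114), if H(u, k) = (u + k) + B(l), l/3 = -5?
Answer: 150616/15 ≈ 10041.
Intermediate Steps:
l = -15 (l = 3*(-5) = -15)
B(o) = 1 - 1/o (B(o) = -1/o + 1 = 1 - 1/o)
H(u, k) = 16/15 + k + u (H(u, k) = (u + k) + (-1 - 15)/(-15) = (k + u) - 1/15*(-16) = (k + u) + 16/15 = 16/15 + k + u)
H(-4, 12) - 88*(-114) = (16/15 + 12 - 4) - 88*(-114) = 136/15 + 10032 = 150616/15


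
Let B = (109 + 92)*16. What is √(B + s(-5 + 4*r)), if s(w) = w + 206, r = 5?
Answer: √3437 ≈ 58.626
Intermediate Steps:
s(w) = 206 + w
B = 3216 (B = 201*16 = 3216)
√(B + s(-5 + 4*r)) = √(3216 + (206 + (-5 + 4*5))) = √(3216 + (206 + (-5 + 20))) = √(3216 + (206 + 15)) = √(3216 + 221) = √3437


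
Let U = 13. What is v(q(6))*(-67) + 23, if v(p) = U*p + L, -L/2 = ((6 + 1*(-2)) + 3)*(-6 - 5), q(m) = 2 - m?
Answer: -6811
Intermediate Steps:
L = 154 (L = -2*((6 + 1*(-2)) + 3)*(-6 - 5) = -2*((6 - 2) + 3)*(-11) = -2*(4 + 3)*(-11) = -14*(-11) = -2*(-77) = 154)
v(p) = 154 + 13*p (v(p) = 13*p + 154 = 154 + 13*p)
v(q(6))*(-67) + 23 = (154 + 13*(2 - 1*6))*(-67) + 23 = (154 + 13*(2 - 6))*(-67) + 23 = (154 + 13*(-4))*(-67) + 23 = (154 - 52)*(-67) + 23 = 102*(-67) + 23 = -6834 + 23 = -6811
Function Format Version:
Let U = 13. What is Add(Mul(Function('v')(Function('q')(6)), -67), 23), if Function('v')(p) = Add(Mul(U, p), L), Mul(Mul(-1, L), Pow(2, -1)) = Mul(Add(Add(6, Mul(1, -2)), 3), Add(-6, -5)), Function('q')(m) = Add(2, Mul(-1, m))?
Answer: -6811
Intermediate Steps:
L = 154 (L = Mul(-2, Mul(Add(Add(6, Mul(1, -2)), 3), Add(-6, -5))) = Mul(-2, Mul(Add(Add(6, -2), 3), -11)) = Mul(-2, Mul(Add(4, 3), -11)) = Mul(-2, Mul(7, -11)) = Mul(-2, -77) = 154)
Function('v')(p) = Add(154, Mul(13, p)) (Function('v')(p) = Add(Mul(13, p), 154) = Add(154, Mul(13, p)))
Add(Mul(Function('v')(Function('q')(6)), -67), 23) = Add(Mul(Add(154, Mul(13, Add(2, Mul(-1, 6)))), -67), 23) = Add(Mul(Add(154, Mul(13, Add(2, -6))), -67), 23) = Add(Mul(Add(154, Mul(13, -4)), -67), 23) = Add(Mul(Add(154, -52), -67), 23) = Add(Mul(102, -67), 23) = Add(-6834, 23) = -6811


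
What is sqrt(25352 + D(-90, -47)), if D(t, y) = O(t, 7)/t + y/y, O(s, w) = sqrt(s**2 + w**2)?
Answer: sqrt(22817700 - 10*sqrt(8149))/30 ≈ 159.22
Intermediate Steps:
D(t, y) = 1 + sqrt(49 + t**2)/t (D(t, y) = sqrt(t**2 + 7**2)/t + y/y = sqrt(t**2 + 49)/t + 1 = sqrt(49 + t**2)/t + 1 = 1 + sqrt(49 + t**2)/t)
sqrt(25352 + D(-90, -47)) = sqrt(25352 + (-90 + sqrt(49 + (-90)**2))/(-90)) = sqrt(25352 - (-90 + sqrt(49 + 8100))/90) = sqrt(25352 - (-90 + sqrt(8149))/90) = sqrt(25352 + (1 - sqrt(8149)/90)) = sqrt(25353 - sqrt(8149)/90)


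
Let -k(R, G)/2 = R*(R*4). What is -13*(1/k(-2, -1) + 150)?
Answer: -62387/32 ≈ -1949.6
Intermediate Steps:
k(R, G) = -8*R² (k(R, G) = -2*R*R*4 = -2*R*4*R = -8*R²)
-13*(1/k(-2, -1) + 150) = -13*(1/(-8*(-2)²) + 150) = -13*(1/(-8*4) + 150) = -13*(1/(-32) + 150) = -13*(-1/32 + 150) = -13*4799/32 = -62387/32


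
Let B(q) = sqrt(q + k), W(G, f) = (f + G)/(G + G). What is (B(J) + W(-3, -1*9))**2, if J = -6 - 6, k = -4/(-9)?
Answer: -68/9 + 8*I*sqrt(26)/3 ≈ -7.5556 + 13.597*I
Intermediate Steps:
W(G, f) = (G + f)/(2*G) (W(G, f) = (G + f)/((2*G)) = (G + f)*(1/(2*G)) = (G + f)/(2*G))
k = 4/9 (k = -4*(-1/9) = 4/9 ≈ 0.44444)
J = -12
B(q) = sqrt(4/9 + q) (B(q) = sqrt(q + 4/9) = sqrt(4/9 + q))
(B(J) + W(-3, -1*9))**2 = (sqrt(4 + 9*(-12))/3 + (1/2)*(-3 - 1*9)/(-3))**2 = (sqrt(4 - 108)/3 + (1/2)*(-1/3)*(-3 - 9))**2 = (sqrt(-104)/3 + (1/2)*(-1/3)*(-12))**2 = ((2*I*sqrt(26))/3 + 2)**2 = (2*I*sqrt(26)/3 + 2)**2 = (2 + 2*I*sqrt(26)/3)**2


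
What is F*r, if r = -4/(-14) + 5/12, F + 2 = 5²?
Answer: 1357/84 ≈ 16.155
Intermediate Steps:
F = 23 (F = -2 + 5² = -2 + 25 = 23)
r = 59/84 (r = -4*(-1/14) + 5*(1/12) = 2/7 + 5/12 = 59/84 ≈ 0.70238)
F*r = 23*(59/84) = 1357/84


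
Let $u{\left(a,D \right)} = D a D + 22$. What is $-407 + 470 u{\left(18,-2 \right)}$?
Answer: $43773$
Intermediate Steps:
$u{\left(a,D \right)} = 22 + a D^{2}$ ($u{\left(a,D \right)} = a D^{2} + 22 = 22 + a D^{2}$)
$-407 + 470 u{\left(18,-2 \right)} = -407 + 470 \left(22 + 18 \left(-2\right)^{2}\right) = -407 + 470 \left(22 + 18 \cdot 4\right) = -407 + 470 \left(22 + 72\right) = -407 + 470 \cdot 94 = -407 + 44180 = 43773$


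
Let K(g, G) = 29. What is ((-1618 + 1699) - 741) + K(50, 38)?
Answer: -631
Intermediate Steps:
((-1618 + 1699) - 741) + K(50, 38) = ((-1618 + 1699) - 741) + 29 = (81 - 741) + 29 = -660 + 29 = -631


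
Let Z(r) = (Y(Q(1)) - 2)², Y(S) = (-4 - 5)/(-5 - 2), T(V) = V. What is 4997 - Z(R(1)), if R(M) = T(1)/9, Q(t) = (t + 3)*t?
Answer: 244828/49 ≈ 4996.5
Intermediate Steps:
Q(t) = t*(3 + t) (Q(t) = (3 + t)*t = t*(3 + t))
R(M) = ⅑ (R(M) = 1/9 = 1*(⅑) = ⅑)
Y(S) = 9/7 (Y(S) = -9/(-7) = -9*(-⅐) = 9/7)
Z(r) = 25/49 (Z(r) = (9/7 - 2)² = (-5/7)² = 25/49)
4997 - Z(R(1)) = 4997 - 1*25/49 = 4997 - 25/49 = 244828/49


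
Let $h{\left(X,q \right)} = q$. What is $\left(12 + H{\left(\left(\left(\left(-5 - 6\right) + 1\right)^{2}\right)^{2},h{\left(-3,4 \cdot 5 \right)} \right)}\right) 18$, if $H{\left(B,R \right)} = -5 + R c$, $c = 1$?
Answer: $486$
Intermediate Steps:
$H{\left(B,R \right)} = -5 + R$ ($H{\left(B,R \right)} = -5 + R 1 = -5 + R$)
$\left(12 + H{\left(\left(\left(\left(-5 - 6\right) + 1\right)^{2}\right)^{2},h{\left(-3,4 \cdot 5 \right)} \right)}\right) 18 = \left(12 + \left(-5 + 4 \cdot 5\right)\right) 18 = \left(12 + \left(-5 + 20\right)\right) 18 = \left(12 + 15\right) 18 = 27 \cdot 18 = 486$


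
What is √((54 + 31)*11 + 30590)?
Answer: 5*√1261 ≈ 177.55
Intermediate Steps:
√((54 + 31)*11 + 30590) = √(85*11 + 30590) = √(935 + 30590) = √31525 = 5*√1261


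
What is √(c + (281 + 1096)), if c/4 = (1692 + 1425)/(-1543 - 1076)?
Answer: √116202605/291 ≈ 37.044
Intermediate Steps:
c = -4156/873 (c = 4*((1692 + 1425)/(-1543 - 1076)) = 4*(3117/(-2619)) = 4*(3117*(-1/2619)) = 4*(-1039/873) = -4156/873 ≈ -4.7606)
√(c + (281 + 1096)) = √(-4156/873 + (281 + 1096)) = √(-4156/873 + 1377) = √(1197965/873) = √116202605/291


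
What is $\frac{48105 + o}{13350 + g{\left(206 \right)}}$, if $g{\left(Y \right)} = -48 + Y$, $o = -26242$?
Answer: $\frac{21863}{13508} \approx 1.6185$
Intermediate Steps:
$\frac{48105 + o}{13350 + g{\left(206 \right)}} = \frac{48105 - 26242}{13350 + \left(-48 + 206\right)} = \frac{21863}{13350 + 158} = \frac{21863}{13508}$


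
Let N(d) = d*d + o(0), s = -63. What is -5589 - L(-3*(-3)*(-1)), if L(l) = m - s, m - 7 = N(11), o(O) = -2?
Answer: -5778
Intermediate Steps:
N(d) = -2 + d**2 (N(d) = d*d - 2 = d**2 - 2 = -2 + d**2)
m = 126 (m = 7 + (-2 + 11**2) = 7 + (-2 + 121) = 7 + 119 = 126)
L(l) = 189 (L(l) = 126 - 1*(-63) = 126 + 63 = 189)
-5589 - L(-3*(-3)*(-1)) = -5589 - 1*189 = -5589 - 189 = -5778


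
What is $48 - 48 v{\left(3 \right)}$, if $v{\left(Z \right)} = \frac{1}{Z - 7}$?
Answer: $60$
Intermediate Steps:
$v{\left(Z \right)} = \frac{1}{-7 + Z}$
$48 - 48 v{\left(3 \right)} = 48 - \frac{48}{-7 + 3} = 48 - \frac{48}{-4} = 48 - -12 = 48 + 12 = 60$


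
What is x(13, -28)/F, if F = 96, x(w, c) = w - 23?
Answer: -5/48 ≈ -0.10417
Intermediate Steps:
x(w, c) = -23 + w
x(13, -28)/F = (-23 + 13)/96 = -10*1/96 = -5/48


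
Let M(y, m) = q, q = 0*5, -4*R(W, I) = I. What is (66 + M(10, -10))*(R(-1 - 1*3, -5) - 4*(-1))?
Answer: 693/2 ≈ 346.50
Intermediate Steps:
R(W, I) = -I/4
q = 0
M(y, m) = 0
(66 + M(10, -10))*(R(-1 - 1*3, -5) - 4*(-1)) = (66 + 0)*(-¼*(-5) - 4*(-1)) = 66*(5/4 + 4) = 66*(21/4) = 693/2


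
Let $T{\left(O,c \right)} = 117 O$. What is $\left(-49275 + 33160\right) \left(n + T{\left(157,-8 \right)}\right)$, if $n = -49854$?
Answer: $507380775$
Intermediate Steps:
$\left(-49275 + 33160\right) \left(n + T{\left(157,-8 \right)}\right) = \left(-49275 + 33160\right) \left(-49854 + 117 \cdot 157\right) = - 16115 \left(-49854 + 18369\right) = \left(-16115\right) \left(-31485\right) = 507380775$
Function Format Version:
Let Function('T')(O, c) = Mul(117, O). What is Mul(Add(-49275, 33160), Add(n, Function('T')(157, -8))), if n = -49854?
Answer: 507380775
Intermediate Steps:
Mul(Add(-49275, 33160), Add(n, Function('T')(157, -8))) = Mul(Add(-49275, 33160), Add(-49854, Mul(117, 157))) = Mul(-16115, Add(-49854, 18369)) = Mul(-16115, -31485) = 507380775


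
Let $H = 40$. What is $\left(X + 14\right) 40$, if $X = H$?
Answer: $2160$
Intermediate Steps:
$X = 40$
$\left(X + 14\right) 40 = \left(40 + 14\right) 40 = 54 \cdot 40 = 2160$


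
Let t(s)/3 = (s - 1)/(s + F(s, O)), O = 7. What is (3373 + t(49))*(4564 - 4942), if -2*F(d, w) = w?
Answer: -16590474/13 ≈ -1.2762e+6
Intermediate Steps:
F(d, w) = -w/2
t(s) = 3*(-1 + s)/(-7/2 + s) (t(s) = 3*((s - 1)/(s - 1/2*7)) = 3*((-1 + s)/(s - 7/2)) = 3*((-1 + s)/(-7/2 + s)) = 3*(-1 + s)/(-7/2 + s))
(3373 + t(49))*(4564 - 4942) = (3373 + 6*(-1 + 49)/(-7 + 2*49))*(4564 - 4942) = (3373 + 6*48/(-7 + 98))*(-378) = (3373 + 6*48/91)*(-378) = (3373 + 6*(1/91)*48)*(-378) = (3373 + 288/91)*(-378) = (307231/91)*(-378) = -16590474/13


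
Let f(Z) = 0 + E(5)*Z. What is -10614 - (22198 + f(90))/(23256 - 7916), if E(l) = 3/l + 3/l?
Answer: -81420533/7670 ≈ -10615.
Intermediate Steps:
E(l) = 6/l
f(Z) = 6*Z/5 (f(Z) = 0 + (6/5)*Z = 0 + (6*(⅕))*Z = 0 + 6*Z/5 = 6*Z/5)
-10614 - (22198 + f(90))/(23256 - 7916) = -10614 - (22198 + (6/5)*90)/(23256 - 7916) = -10614 - (22198 + 108)/15340 = -10614 - 22306/15340 = -10614 - 1*11153/7670 = -10614 - 11153/7670 = -81420533/7670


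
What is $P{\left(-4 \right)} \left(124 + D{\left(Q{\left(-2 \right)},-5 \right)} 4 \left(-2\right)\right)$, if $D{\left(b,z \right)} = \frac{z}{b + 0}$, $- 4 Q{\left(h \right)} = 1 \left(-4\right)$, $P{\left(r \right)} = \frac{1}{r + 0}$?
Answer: $-41$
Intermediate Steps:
$P{\left(r \right)} = \frac{1}{r}$
$Q{\left(h \right)} = 1$ ($Q{\left(h \right)} = - \frac{1 \left(-4\right)}{4} = \left(- \frac{1}{4}\right) \left(-4\right) = 1$)
$D{\left(b,z \right)} = \frac{z}{b}$
$P{\left(-4 \right)} \left(124 + D{\left(Q{\left(-2 \right)},-5 \right)} 4 \left(-2\right)\right) = \frac{124 + - \frac{5}{1} \cdot 4 \left(-2\right)}{-4} = - \frac{124 + \left(-5\right) 1 \cdot 4 \left(-2\right)}{4} = - \frac{124 + \left(-5\right) 4 \left(-2\right)}{4} = - \frac{124 - -40}{4} = - \frac{124 + 40}{4} = \left(- \frac{1}{4}\right) 164 = -41$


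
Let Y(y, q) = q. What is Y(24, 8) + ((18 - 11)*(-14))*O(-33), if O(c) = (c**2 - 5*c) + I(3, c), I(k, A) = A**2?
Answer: -229606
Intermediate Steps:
O(c) = -5*c + 2*c**2 (O(c) = (c**2 - 5*c) + c**2 = -5*c + 2*c**2)
Y(24, 8) + ((18 - 11)*(-14))*O(-33) = 8 + ((18 - 11)*(-14))*(-33*(-5 + 2*(-33))) = 8 + (7*(-14))*(-33*(-5 - 66)) = 8 - (-3234)*(-71) = 8 - 98*2343 = 8 - 229614 = -229606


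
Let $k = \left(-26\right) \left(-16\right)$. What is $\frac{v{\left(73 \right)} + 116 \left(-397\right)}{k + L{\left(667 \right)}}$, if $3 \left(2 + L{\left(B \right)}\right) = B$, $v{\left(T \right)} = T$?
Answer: $- \frac{137937}{1909} \approx -72.256$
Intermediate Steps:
$L{\left(B \right)} = -2 + \frac{B}{3}$
$k = 416$
$\frac{v{\left(73 \right)} + 116 \left(-397\right)}{k + L{\left(667 \right)}} = \frac{73 + 116 \left(-397\right)}{416 + \left(-2 + \frac{1}{3} \cdot 667\right)} = \frac{73 - 46052}{416 + \left(-2 + \frac{667}{3}\right)} = - \frac{45979}{416 + \frac{661}{3}} = - \frac{45979}{\frac{1909}{3}} = \left(-45979\right) \frac{3}{1909} = - \frac{137937}{1909}$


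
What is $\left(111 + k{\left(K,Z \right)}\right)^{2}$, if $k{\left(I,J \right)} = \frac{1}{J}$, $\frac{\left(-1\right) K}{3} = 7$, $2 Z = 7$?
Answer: $\frac{606841}{49} \approx 12385.0$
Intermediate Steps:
$Z = \frac{7}{2}$ ($Z = \frac{1}{2} \cdot 7 = \frac{7}{2} \approx 3.5$)
$K = -21$ ($K = \left(-3\right) 7 = -21$)
$\left(111 + k{\left(K,Z \right)}\right)^{2} = \left(111 + \frac{1}{\frac{7}{2}}\right)^{2} = \left(111 + \frac{2}{7}\right)^{2} = \left(\frac{779}{7}\right)^{2} = \frac{606841}{49}$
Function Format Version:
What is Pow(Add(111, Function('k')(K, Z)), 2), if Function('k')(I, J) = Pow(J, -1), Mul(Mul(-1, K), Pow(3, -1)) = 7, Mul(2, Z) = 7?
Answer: Rational(606841, 49) ≈ 12385.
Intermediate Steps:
Z = Rational(7, 2) (Z = Mul(Rational(1, 2), 7) = Rational(7, 2) ≈ 3.5000)
K = -21 (K = Mul(-3, 7) = -21)
Pow(Add(111, Function('k')(K, Z)), 2) = Pow(Add(111, Pow(Rational(7, 2), -1)), 2) = Pow(Add(111, Rational(2, 7)), 2) = Pow(Rational(779, 7), 2) = Rational(606841, 49)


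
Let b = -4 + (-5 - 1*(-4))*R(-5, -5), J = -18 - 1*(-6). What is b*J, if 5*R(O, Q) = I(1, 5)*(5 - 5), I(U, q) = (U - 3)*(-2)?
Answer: 48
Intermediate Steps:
I(U, q) = 6 - 2*U (I(U, q) = (-3 + U)*(-2) = 6 - 2*U)
R(O, Q) = 0 (R(O, Q) = ((6 - 2*1)*(5 - 5))/5 = ((6 - 2)*0)/5 = (4*0)/5 = (⅕)*0 = 0)
J = -12 (J = -18 + 6 = -12)
b = -4 (b = -4 + (-5 - 1*(-4))*0 = -4 + (-5 + 4)*0 = -4 - 1*0 = -4 + 0 = -4)
b*J = -4*(-12) = 48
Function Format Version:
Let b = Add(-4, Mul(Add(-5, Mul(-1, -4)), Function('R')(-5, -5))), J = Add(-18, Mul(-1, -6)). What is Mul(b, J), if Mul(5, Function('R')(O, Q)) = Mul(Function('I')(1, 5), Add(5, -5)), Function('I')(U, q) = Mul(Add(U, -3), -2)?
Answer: 48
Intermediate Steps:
Function('I')(U, q) = Add(6, Mul(-2, U)) (Function('I')(U, q) = Mul(Add(-3, U), -2) = Add(6, Mul(-2, U)))
Function('R')(O, Q) = 0 (Function('R')(O, Q) = Mul(Rational(1, 5), Mul(Add(6, Mul(-2, 1)), Add(5, -5))) = Mul(Rational(1, 5), Mul(Add(6, -2), 0)) = Mul(Rational(1, 5), Mul(4, 0)) = Mul(Rational(1, 5), 0) = 0)
J = -12 (J = Add(-18, 6) = -12)
b = -4 (b = Add(-4, Mul(Add(-5, Mul(-1, -4)), 0)) = Add(-4, Mul(Add(-5, 4), 0)) = Add(-4, Mul(-1, 0)) = Add(-4, 0) = -4)
Mul(b, J) = Mul(-4, -12) = 48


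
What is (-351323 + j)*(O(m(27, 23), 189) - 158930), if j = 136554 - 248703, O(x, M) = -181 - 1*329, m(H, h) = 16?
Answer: 73895975680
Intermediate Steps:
O(x, M) = -510 (O(x, M) = -181 - 329 = -510)
j = -112149
(-351323 + j)*(O(m(27, 23), 189) - 158930) = (-351323 - 112149)*(-510 - 158930) = -463472*(-159440) = 73895975680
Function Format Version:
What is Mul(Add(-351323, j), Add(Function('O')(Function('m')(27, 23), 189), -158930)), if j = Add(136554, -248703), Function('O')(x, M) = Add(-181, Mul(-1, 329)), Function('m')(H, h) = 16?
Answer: 73895975680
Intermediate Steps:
Function('O')(x, M) = -510 (Function('O')(x, M) = Add(-181, -329) = -510)
j = -112149
Mul(Add(-351323, j), Add(Function('O')(Function('m')(27, 23), 189), -158930)) = Mul(Add(-351323, -112149), Add(-510, -158930)) = Mul(-463472, -159440) = 73895975680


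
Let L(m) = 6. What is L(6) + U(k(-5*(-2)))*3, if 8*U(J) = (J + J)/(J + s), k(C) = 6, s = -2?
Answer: 57/8 ≈ 7.1250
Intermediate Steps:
U(J) = J/(4*(-2 + J)) (U(J) = ((J + J)/(J - 2))/8 = ((2*J)/(-2 + J))/8 = (2*J/(-2 + J))/8 = J/(4*(-2 + J)))
L(6) + U(k(-5*(-2)))*3 = 6 + ((¼)*6/(-2 + 6))*3 = 6 + ((¼)*6/4)*3 = 6 + ((¼)*6*(¼))*3 = 6 + (3/8)*3 = 6 + 9/8 = 57/8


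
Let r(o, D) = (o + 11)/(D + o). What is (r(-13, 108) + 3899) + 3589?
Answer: 711358/95 ≈ 7488.0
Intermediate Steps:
r(o, D) = (11 + o)/(D + o)
(r(-13, 108) + 3899) + 3589 = ((11 - 13)/(108 - 13) + 3899) + 3589 = (-2/95 + 3899) + 3589 = 370403/95 + 3589 = 711358/95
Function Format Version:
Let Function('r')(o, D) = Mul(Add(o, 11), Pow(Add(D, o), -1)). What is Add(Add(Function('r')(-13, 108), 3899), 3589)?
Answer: Rational(711358, 95) ≈ 7488.0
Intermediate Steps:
Function('r')(o, D) = Mul(Pow(Add(D, o), -1), Add(11, o)) (Function('r')(o, D) = Mul(Add(11, o), Pow(Add(D, o), -1)) = Mul(Pow(Add(D, o), -1), Add(11, o)))
Add(Add(Function('r')(-13, 108), 3899), 3589) = Add(Add(Mul(Pow(Add(108, -13), -1), Add(11, -13)), 3899), 3589) = Add(Add(Mul(Pow(95, -1), -2), 3899), 3589) = Add(Add(Mul(Rational(1, 95), -2), 3899), 3589) = Add(Add(Rational(-2, 95), 3899), 3589) = Add(Rational(370403, 95), 3589) = Rational(711358, 95)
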